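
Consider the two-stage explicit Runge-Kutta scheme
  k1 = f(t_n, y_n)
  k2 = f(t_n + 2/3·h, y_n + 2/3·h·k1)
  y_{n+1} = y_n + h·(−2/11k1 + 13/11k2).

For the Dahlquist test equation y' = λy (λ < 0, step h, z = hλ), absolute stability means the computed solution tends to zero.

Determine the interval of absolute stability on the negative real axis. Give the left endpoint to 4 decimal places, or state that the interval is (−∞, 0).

Test eqn y'=λy, z=hλ:
  k1=λy_n ⇒ h·k1=z·y_n;  k2=λ(1+2/3z)y_n ⇒ h·k2=z(1+2/3z)y_n
  y_{n+1}/y_n = 1 − 2/11z + 13/11z(1+2/3z) = 1 + z + 26/33z²
  Hence R(z) = 1 + z + 26/33z².

Solve |R(x)|<1 on ℝ⁻.
x=-0.72: |R|=0.6884
R=1: x+26/33x²=0 ⇒ x=−33/26=-1.2692; min R=1−1/(4·26/33)=0.6827>−1
Confirm numerically:
  x=-0.890: |R|=0.73408 <1
  x=-0.888: |R|=0.73328 <1
  x=-0.627: |R|=0.68274 <1
  x=-1.759: |R|=1.67876 >1
  x=-1.718: |R|=1.60744 >1
  x=-1.385: |R|=1.12633 >1
So |R|<1 on (-1.2692, 0).

(-1.2692, 0).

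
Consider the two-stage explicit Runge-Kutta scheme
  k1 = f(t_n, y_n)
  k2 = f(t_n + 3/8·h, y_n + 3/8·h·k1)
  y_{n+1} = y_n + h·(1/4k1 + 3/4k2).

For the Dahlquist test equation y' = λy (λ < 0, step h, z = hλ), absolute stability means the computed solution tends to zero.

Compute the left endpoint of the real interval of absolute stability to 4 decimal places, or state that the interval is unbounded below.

left endpoint -3.5556.

Set f=λy, z=hλ:
  k1=λy_n ⇒ h·k1=z·y_n;  k2=λ(1+3/8z)y_n ⇒ h·k2=z(1+3/8z)y_n
  y_{n+1}/y_n = 1 + 1/4z + 3/4z(1+3/8z) = 1 + z + 9/32z²
  so R(z) = 1 + z + 9/32z².

Find x<0 with |R(x)|<1.
x=-0.74: |R|=0.4140
R=1: x+9/32x²=0 ⇒ x=−32/9=-3.5556; min R=1−1/(4·9/32)=0.1111>−1
Confirm numerically:
  x=-3.053: |R|=0.56848 <1
  x=-2.869: |R|=0.44601 <1
  x=-2.263: |R|=0.17733 <1
  x=-4.116: |R|=1.64878 >1
  x=-3.965: |R|=1.45659 >1
  x=-3.639: |R|=1.08540 >1
So |R|<1 on (-3.5556, 0).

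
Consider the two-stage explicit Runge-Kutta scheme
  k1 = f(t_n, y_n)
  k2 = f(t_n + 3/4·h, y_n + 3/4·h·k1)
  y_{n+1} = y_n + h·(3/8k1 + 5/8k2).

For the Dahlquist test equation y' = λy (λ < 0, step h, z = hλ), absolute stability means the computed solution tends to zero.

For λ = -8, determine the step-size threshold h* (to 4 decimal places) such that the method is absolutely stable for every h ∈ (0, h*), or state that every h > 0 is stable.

Test eqn y'=λy, z=hλ:
  k1=λy_n ⇒ h·k1=z·y_n;  k2=λ(1+3/4z)y_n ⇒ h·k2=z(1+3/4z)y_n
  y_{n+1}/y_n = 1 + 3/8z + 5/8z(1+3/4z) = 1 + z + 15/32z²
  R(z) = 1 + z + 15/32z².

Solve |R(x)|<1 on ℝ⁻.
x=-1.11: |R|=0.4675
R=1: x+15/32x²=0 ⇒ x=−32/15=-2.1333; min R=1−1/(4·15/32)=0.4667>−1
Confirm numerically:
  x=-2.051: |R|=0.92084 <1
  x=-1.501: |R|=0.55509 <1
  x=-0.966: |R|=0.47142 <1
  x=-2.630: |R|=1.61230 >1
  x=-2.538: |R|=1.48143 >1
Interval (-2.1333, 0).

(-2.1333,0); λ=-8 ⇒ h* = (32/15)/8 = 0.2667.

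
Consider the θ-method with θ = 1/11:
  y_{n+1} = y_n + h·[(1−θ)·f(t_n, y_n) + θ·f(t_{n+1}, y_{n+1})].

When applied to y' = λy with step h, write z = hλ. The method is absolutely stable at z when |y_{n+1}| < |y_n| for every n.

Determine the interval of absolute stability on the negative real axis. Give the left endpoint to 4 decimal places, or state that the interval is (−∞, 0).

With y'=λy (z=hλ):
  y_{n+1} = y_n + z·[10/11·y_n + 1/11·y_{n+1}] ⇒ (1 − 1/11z)y_{n+1} = (1 + 10/11z)y_n
  R(z) = (1 + 10/11z)/(1 − 1/11z).

Need |R(x)|<1, x<0.
x=-0.97: |R|=0.1086
R=−1: 1+10/11x = −1+1/11x ⇒ -9/11x=2 ⇒ x=2/(-9/11)=-2.4444
Confirm numerically:
  x=-2.124: |R|=0.78025 <1
  x=-1.184: |R|=0.06894 <1
  x=-1.133: |R|=0.02720 <1
  x=-2.950: |R|=1.32616 >1
  x=-2.863: |R|=1.27173 >1
Interval (-2.4444, 0).

z∈(-2.4444,0).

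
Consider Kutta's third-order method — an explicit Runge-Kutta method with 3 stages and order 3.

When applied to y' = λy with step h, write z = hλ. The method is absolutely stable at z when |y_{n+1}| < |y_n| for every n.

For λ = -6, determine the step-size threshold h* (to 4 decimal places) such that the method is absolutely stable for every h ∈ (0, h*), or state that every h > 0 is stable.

On y'=λy, z=hλ:
  order 3, 3-stage ⇒ R(z)=1+z+z^2/2+z^3/6
  (e.g. R(-1.53)=0.04352, |R|=0.04352)

Need |R(x)|<1, x<0.
x=-1.53: |R|=0.0435
|R(-2.45)|=0.8998 |R(-1.08)|=0.2932 |R(-0.77)|=0.4504
Bisect:
  x_lo=-2.9457 |R|=1.8673  x_hi=-0.1906 |R|=0.8264
  mid=-1.56815 |R|=0.01869 →hi
  mid=-2.25694 |R|=0.62611 →hi
  mid=-2.60134 |R|=1.15172 →lo
  mid=-2.42914 |R|=0.86773 →hi
  mid=-2.51524 |R|=1.00411 →lo
  mid=-2.47219 |R|=0.93455 →hi
  mid=-2.49372 |R|=0.96898 →hi
  mid=-2.50448 |R|=0.98646 →hi
  mid=-2.50986 |R|=0.99526 →hi
  mid=-2.51255 |R|=0.99968 →hi
  ...
  [-2.51289,-2.51272] ⇒ x*=-2.5127
So |R|<1 on (-2.5127, 0).

(-2.5127,0); λ=-6 ⇒ h* = 0.4188.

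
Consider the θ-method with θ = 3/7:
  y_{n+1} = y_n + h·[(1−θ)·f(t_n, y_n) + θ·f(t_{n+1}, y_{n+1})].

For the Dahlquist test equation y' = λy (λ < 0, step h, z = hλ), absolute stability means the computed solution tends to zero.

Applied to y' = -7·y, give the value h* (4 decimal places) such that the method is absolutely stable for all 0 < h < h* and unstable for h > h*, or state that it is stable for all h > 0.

(-14.0000,0); λ=-7 ⇒ h* = (14)/7 = 2.0000.

On y'=λy, z=hλ:
  y_{n+1} = y_n + z·[4/7·y_n + 3/7·y_{n+1}] ⇒ (1 − 3/7z)y_{n+1} = (1 + 4/7z)y_n
  R(z) = (1 + 4/7z)/(1 − 3/7z).

Find x<0 with |R(x)|<1.
x=-1.7: |R|=0.0165
R=−1: 1+4/7x = −1+3/7x ⇒ -1/7x=2 ⇒ x=2/(-1/7)=-14.0000
Confirm numerically:
  x=-13.312: |R|=0.98534 <1
  x=-11.218: |R|=0.93157 <1
  x=-7.374: |R|=0.77247 <1
  x=-14.501: |R|=1.00992 >1
  x=-14.133: |R|=1.00269 >1
Stable set (-14.0000, 0).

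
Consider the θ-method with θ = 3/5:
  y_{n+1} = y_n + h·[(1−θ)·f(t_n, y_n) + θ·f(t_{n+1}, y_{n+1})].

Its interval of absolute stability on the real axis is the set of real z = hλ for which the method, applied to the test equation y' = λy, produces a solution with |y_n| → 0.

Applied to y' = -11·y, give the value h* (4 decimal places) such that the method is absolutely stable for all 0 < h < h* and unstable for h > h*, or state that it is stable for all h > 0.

Test eqn y'=λy, z=hλ:
  y_{n+1} = y_n + z·[2/5·y_n + 3/5·y_{n+1}] ⇒ (1 − 3/5z)y_{n+1} = (1 + 2/5z)y_n
  R(z) = (1 + 2/5z)/(1 − 3/5z).

Need |R(x)|<1, x<0.
x=-1.58: |R|=0.1889
x=-2: |R|=0.0909
x=-10: |R|=0.4286
x=-100: |R|=0.6393
θ=3/5≥1/2 ⇒ |1+2/5x|<|1−3/5x| ∀x<0 ⇒ stable on all of ℝ⁻.

interval (−∞, 0). Any h>0 works for λ=-11.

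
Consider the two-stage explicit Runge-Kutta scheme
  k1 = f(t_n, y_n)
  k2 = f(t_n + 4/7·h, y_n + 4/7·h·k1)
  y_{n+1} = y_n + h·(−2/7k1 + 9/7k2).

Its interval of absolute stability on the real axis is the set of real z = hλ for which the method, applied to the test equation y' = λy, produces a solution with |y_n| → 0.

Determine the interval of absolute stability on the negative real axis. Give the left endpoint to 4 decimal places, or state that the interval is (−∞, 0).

(-1.3611, 0).

On y'=λy, z=hλ:
  k1=λy_n ⇒ h·k1=z·y_n;  k2=λ(1+4/7z)y_n ⇒ h·k2=z(1+4/7z)y_n
  y_{n+1}/y_n = 1 − 2/7z + 9/7z(1+4/7z) = 1 + z + 36/49z²
  Hence R(z) = 1 + z + 36/49z².

Boundary: |R(x)|=1, x<0.
x=-0.46: |R|=0.6955
R=1: x+36/49x²=0 ⇒ x=−49/36=-1.3611; min R=1−1/(4·36/49)=0.6597>−1
Confirm numerically:
  x=-1.204: |R|=0.86102 <1
  x=-1.118: |R|=0.80031 <1
  x=-1.064: |R|=0.76774 <1
  x=-0.770: |R|=0.66560 <1
  x=-1.548: |R|=1.21255 >1
  x=-1.406: |R|=1.04637 >1
Interval (-1.3611, 0).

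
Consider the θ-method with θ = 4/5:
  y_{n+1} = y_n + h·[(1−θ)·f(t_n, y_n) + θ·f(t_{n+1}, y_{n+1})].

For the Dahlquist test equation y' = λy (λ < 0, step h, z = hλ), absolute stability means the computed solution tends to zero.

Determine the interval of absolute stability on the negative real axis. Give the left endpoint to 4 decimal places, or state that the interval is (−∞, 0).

Test eqn y'=λy, z=hλ:
  y_{n+1} = y_n + z·[1/5·y_n + 4/5·y_{n+1}] ⇒ (1 − 4/5z)y_{n+1} = (1 + 1/5z)y_n
  so R(z) = (1 + 1/5z)/(1 − 4/5z).

Boundary: |R(x)|=1, x<0.
x=-1.52: |R|=0.3141
x=-2: |R|=0.2308
x=-10: |R|=0.1111
x=-100: |R|=0.2346
θ=4/5≥1/2 ⇒ |1+1/5x|<|1−4/5x| ∀x<0 ⇒ unbounded interval.

(−∞, 0) — no finite endpoint.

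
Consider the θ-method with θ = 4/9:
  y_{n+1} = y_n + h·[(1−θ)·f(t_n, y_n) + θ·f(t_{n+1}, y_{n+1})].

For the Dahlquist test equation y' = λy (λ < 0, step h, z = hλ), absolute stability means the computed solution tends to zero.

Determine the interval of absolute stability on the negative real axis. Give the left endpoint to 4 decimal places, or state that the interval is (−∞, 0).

(-18.0000, 0).

Set f=λy, z=hλ:
  y_{n+1} = y_n + z·[5/9·y_n + 4/9·y_{n+1}] ⇒ (1 − 4/9z)y_{n+1} = (1 + 5/9z)y_n
  so R(z) = (1 + 5/9z)/(1 − 4/9z).

Find x<0 with |R(x)|<1.
x=-0.9: |R|=0.3571
R=−1: 1+5/9x = −1+4/9x ⇒ -1/9x=2 ⇒ x=2/(-1/9)=-18.0000
Confirm numerically:
  x=-16.963: |R|=0.98651 <1
  x=-12.220: |R|=0.90014 <1
  x=-11.965: |R|=0.89386 <1
  x=-8.269: |R|=0.76873 <1
  x=-18.392: |R|=1.00475 >1
  x=-18.057: |R|=1.00070 >1
Stable set (-18.0000, 0).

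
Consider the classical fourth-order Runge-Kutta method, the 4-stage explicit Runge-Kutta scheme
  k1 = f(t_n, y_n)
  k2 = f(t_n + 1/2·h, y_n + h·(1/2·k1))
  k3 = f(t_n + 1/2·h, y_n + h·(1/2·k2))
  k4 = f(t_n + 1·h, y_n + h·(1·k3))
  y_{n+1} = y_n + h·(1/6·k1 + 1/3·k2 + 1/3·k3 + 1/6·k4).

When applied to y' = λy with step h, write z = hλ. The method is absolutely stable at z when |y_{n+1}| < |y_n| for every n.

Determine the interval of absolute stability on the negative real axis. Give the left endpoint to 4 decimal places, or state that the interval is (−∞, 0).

On y'=λy, z=hλ:
  order 4, 4-stage ⇒ R(z)=1+z+z^2/2+z^3/6+z^4/24
  (e.g. R(-1.49)=0.27409, |R|=0.27409)

Find x<0 with |R(x)|<1.
x=-1.49: |R|=0.2741
|R(-2.09)|=0.3675 |R(-1.93)|=0.3124 |R(-1.23)|=0.3117
Bisect:
  x_lo=-3.2848 |R|=2.0539  x_hi=-0.2532 |R|=0.7763
  mid=-1.76900 |R|=0.28108 →hi
  mid=-2.52689 |R|=0.67536 →hi
  mid=-2.90584 |R|=1.19749 →lo
  mid=-2.71637 |R|=0.90096 →hi
  mid=-2.81110 |R|=1.03962 →lo
  mid=-2.76374 |R|=0.96798 →hi
  mid=-2.78742 |R|=1.00321 →lo
  mid=-2.77558 |R|=0.98545 →hi
  ...
  [-2.78538,-2.78520] ⇒ x*=-2.7853
So |R|<1 on (-2.7853, 0).

z∈(-2.7853,0).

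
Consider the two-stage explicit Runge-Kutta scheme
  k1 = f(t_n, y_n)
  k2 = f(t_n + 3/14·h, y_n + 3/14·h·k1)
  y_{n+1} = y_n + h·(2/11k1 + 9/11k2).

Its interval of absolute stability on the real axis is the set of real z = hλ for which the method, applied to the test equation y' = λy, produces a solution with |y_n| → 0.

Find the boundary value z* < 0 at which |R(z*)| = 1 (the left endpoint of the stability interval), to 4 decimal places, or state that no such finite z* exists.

Set f=λy, z=hλ:
  k1=λy_n ⇒ h·k1=z·y_n;  k2=λ(1+3/14z)y_n ⇒ h·k2=z(1+3/14z)y_n
  y_{n+1}/y_n = 1 + 2/11z + 9/11z(1+3/14z) = 1 + z + 27/154z²
  ⇒ R(z) = 1 + z + 27/154z².

Find x<0 with |R(x)|<1.
x=-1.55: |R|=0.1288
R=1: x+27/154x²=0 ⇒ x=−154/27=-5.7037; min R=1−1/(4·27/154)=-0.4259>−1
Confirm numerically:
  x=-5.484: |R|=0.78876 <1
  x=-5.430: |R|=0.73943 <1
  x=-4.428: |R|=0.00962 <1
  x=-2.715: |R|=0.42264 <1
  x=-6.052: |R|=1.36956 >1
  x=-5.932: |R|=1.23743 >1
  x=-5.844: |R|=1.14375 >1
Stable set (-5.7037, 0).

left endpoint -5.7037.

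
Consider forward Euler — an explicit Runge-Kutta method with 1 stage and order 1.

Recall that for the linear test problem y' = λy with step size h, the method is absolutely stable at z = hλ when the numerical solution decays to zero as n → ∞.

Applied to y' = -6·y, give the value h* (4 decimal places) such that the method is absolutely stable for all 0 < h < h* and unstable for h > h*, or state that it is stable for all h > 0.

On y'=λy, z=hλ:
  order 1, 1-stage ⇒ R(z)=1+z
  (e.g. R(-1.42)=-0.42000, |R|=0.42000)

Solve |R(x)|<1 on ℝ⁻.
x=-1.42: |R|=0.4200
|R(-0.98)|=0.0200 |R(-0.91)|=0.0900 |R(-0.69)|=0.3100
Bisect:
  x_lo=-2.4377 |R|=1.4377  x_hi=-0.2979 |R|=0.7021
  mid=-1.36777 |R|=0.36777 →hi
  mid=-1.90273 |R|=0.90273 →hi
  mid=-2.17021 |R|=1.17021 →lo
  mid=-2.03647 |R|=1.03647 →lo
  mid=-1.96960 |R|=0.96960 →hi
  mid=-2.00303 |R|=1.00303 →lo
  mid=-1.98632 |R|=0.98632 →hi
  mid=-1.99467 |R|=0.99467 →hi
  mid=-1.99885 |R|=0.99885 →hi
  ...
  [-2.00003,-1.99990] ⇒ x*=-2.0000
Stable set (-2.0000, 0).

(-2.0000,0); λ=-6 ⇒ h* = 0.3333.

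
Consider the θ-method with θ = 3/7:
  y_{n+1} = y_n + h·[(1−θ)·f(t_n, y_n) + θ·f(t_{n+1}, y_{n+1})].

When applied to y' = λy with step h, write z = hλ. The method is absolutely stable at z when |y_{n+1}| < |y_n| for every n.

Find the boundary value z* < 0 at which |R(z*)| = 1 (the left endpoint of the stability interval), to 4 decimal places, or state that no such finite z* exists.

Test eqn y'=λy, z=hλ:
  y_{n+1} = y_n + z·[4/7·y_n + 3/7·y_{n+1}] ⇒ (1 − 3/7z)y_{n+1} = (1 + 4/7z)y_n
  so R(z) = (1 + 4/7z)/(1 − 3/7z).

Need |R(x)|<1, x<0.
x=-0.55: |R|=0.5549
R=−1: 1+4/7x = −1+3/7x ⇒ -1/7x=2 ⇒ x=2/(-1/7)=-14.0000
Confirm numerically:
  x=-11.277: |R|=0.93331 <1
  x=-8.946: |R|=0.85064 <1
  x=-8.464: |R|=0.82909 <1
  x=-6.305: |R|=0.70307 <1
  x=-14.276: |R|=1.00554 >1
  x=-14.217: |R|=1.00437 >1
Interval (-14.0000, 0).

left endpoint -14.0000.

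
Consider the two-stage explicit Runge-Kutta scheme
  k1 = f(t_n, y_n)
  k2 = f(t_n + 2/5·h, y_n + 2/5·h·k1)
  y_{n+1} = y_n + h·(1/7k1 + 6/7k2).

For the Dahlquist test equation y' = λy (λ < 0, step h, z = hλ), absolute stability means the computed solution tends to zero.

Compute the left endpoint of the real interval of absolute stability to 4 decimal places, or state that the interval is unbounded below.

Test eqn y'=λy, z=hλ:
  k1=λy_n ⇒ h·k1=z·y_n;  k2=λ(1+2/5z)y_n ⇒ h·k2=z(1+2/5z)y_n
  y_{n+1}/y_n = 1 + 1/7z + 6/7z(1+2/5z) = 1 + z + 12/35z²
  so R(z) = 1 + z + 12/35z².

Boundary: |R(x)|=1, x<0.
x=-1.77: |R|=0.3041
R=1: x+12/35x²=0 ⇒ x=−35/12=-2.9167; min R=1−1/(4·12/35)=0.2708>−1
Confirm numerically:
  x=-2.892: |R|=0.97554 <1
  x=-1.499: |R|=0.27140 <1
  x=-1.468: |R|=0.27087 <1
  x=-1.439: |R|=0.27096 <1
  x=-3.407: |R|=1.57277 >1
  x=-3.295: |R|=1.42741 >1
  x=-3.167: |R|=1.27182 >1
Stable set (-2.9167, 0).

left endpoint -2.9167.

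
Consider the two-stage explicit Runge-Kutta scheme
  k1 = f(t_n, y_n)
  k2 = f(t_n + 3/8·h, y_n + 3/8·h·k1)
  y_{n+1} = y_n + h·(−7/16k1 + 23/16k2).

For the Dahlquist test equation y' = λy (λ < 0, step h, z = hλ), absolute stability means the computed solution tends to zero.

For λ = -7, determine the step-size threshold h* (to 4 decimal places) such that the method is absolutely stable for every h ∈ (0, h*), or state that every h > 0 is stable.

(-1.8551,0); λ=-7 ⇒ h* = (128/69)/7 = 0.2650.

Test eqn y'=λy, z=hλ:
  k1=λy_n ⇒ h·k1=z·y_n;  k2=λ(1+3/8z)y_n ⇒ h·k2=z(1+3/8z)y_n
  y_{n+1}/y_n = 1 − 7/16z + 23/16z(1+3/8z) = 1 + z + 69/128z²
  R(z) = 1 + z + 69/128z².

Solve |R(x)|<1 on ℝ⁻.
x=-1.61: |R|=0.7873
R=1: x+69/128x²=0 ⇒ x=−128/69=-1.8551; min R=1−1/(4·69/128)=0.5362>−1
Confirm numerically:
  x=-1.757: |R|=0.90711 <1
  x=-1.571: |R|=0.75943 <1
  x=-0.875: |R|=0.53772 <1
  x=-2.212: |R|=1.42560 >1
  x=-1.924: |R|=1.07149 >1
Stable set (-1.8551, 0).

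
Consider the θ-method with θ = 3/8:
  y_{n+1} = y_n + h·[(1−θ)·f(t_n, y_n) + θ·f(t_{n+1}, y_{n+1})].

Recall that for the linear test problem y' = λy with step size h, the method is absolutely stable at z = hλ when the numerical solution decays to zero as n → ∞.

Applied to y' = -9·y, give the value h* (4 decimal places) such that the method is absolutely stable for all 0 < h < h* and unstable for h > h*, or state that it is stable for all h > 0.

(-8.0000,0); λ=-9 ⇒ h* = (8)/9 = 0.8889.

Set f=λy, z=hλ:
  y_{n+1} = y_n + z·[5/8·y_n + 3/8·y_{n+1}] ⇒ (1 − 3/8z)y_{n+1} = (1 + 5/8z)y_n
  R(z) = (1 + 5/8z)/(1 − 3/8z).

Boundary: |R(x)|=1, x<0.
x=-0.98: |R|=0.2834
R=−1: 1+5/8x = −1+3/8x ⇒ -1/4x=2 ⇒ x=2/(-1/4)=-8.0000
Confirm numerically:
  x=-5.164: |R|=0.75856 <1
  x=-4.252: |R|=0.63885 <1
  x=-4.181: |R|=0.62819 <1
  x=-8.586: |R|=1.03472 >1
  x=-8.155: |R|=1.00955 >1
Stable set (-8.0000, 0).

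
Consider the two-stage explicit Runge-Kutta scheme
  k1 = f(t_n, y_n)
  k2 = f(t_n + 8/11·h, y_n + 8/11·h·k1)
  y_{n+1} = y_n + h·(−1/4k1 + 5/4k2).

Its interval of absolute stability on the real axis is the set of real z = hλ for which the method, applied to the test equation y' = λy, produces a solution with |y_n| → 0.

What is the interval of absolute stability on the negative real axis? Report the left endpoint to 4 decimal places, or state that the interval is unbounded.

(-1.1000, 0).

On y'=λy, z=hλ:
  k1=λy_n ⇒ h·k1=z·y_n;  k2=λ(1+8/11z)y_n ⇒ h·k2=z(1+8/11z)y_n
  y_{n+1}/y_n = 1 − 1/4z + 5/4z(1+8/11z) = 1 + z + 10/11z²
  Hence R(z) = 1 + z + 10/11z².

Need |R(x)|<1, x<0.
x=-1.33: |R|=1.2781
R=1: x+10/11x²=0 ⇒ x=−11/10=-1.1000; min R=1−1/(4·10/11)=0.7250>−1
Confirm numerically:
  x=-1.038: |R|=0.94149 <1
  x=-0.934: |R|=0.85905 <1
  x=-0.859: |R|=0.81180 <1
  x=-0.675: |R|=0.73920 <1
  x=-1.376: |R|=1.34525 >1
  x=-1.273: |R|=1.20021 >1
  x=-1.267: |R|=1.19235 >1
Stable set (-1.1000, 0).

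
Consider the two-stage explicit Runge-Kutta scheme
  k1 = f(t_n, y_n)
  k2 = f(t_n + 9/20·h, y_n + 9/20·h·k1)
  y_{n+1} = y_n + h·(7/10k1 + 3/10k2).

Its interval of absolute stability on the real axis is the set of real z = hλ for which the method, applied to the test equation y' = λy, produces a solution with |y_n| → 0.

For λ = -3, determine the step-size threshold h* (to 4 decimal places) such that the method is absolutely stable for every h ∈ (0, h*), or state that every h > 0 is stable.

(-7.4074,0); λ=-3 ⇒ h* = (200/27)/3 = 2.4691.

Set f=λy, z=hλ:
  k1=λy_n ⇒ h·k1=z·y_n;  k2=λ(1+9/20z)y_n ⇒ h·k2=z(1+9/20z)y_n
  y_{n+1}/y_n = 1 + 7/10z + 3/10z(1+9/20z) = 1 + z + 27/200z²
  R(z) = 1 + z + 27/200z².

Find x<0 with |R(x)|<1.
x=-0.48: |R|=0.5511
R=1: x+27/200x²=0 ⇒ x=−200/27=-7.4074; min R=1−1/(4·27/200)=-0.8519>−1
Confirm numerically:
  x=-7.365: |R|=0.95784 <1
  x=-6.834: |R|=0.47098 <1
  x=-4.642: |R|=0.73300 <1
  x=-7.709: |R|=1.31387 >1
  x=-7.575: |R|=1.17138 >1
Stable set (-7.4074, 0).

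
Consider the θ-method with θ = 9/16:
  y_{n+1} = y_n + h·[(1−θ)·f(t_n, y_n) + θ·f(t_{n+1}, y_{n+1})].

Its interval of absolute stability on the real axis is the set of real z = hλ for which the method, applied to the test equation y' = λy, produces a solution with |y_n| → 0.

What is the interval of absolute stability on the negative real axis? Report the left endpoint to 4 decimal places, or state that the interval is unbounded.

unbounded; (−∞, 0).

Test eqn y'=λy, z=hλ:
  y_{n+1} = y_n + z·[7/16·y_n + 9/16·y_{n+1}] ⇒ (1 − 9/16z)y_{n+1} = (1 + 7/16z)y_n
  ⇒ R(z) = (1 + 7/16z)/(1 − 9/16z).

Boundary: |R(x)|=1, x<0.
x=-1.35: |R|=0.2327
x=-2: |R|=0.0588
x=-10: |R|=0.5094
x=-100: |R|=0.7467
θ=9/16≥1/2 ⇒ |1+7/16x|<|1−9/16x| ∀x<0 ⇒ stable on all of ℝ⁻.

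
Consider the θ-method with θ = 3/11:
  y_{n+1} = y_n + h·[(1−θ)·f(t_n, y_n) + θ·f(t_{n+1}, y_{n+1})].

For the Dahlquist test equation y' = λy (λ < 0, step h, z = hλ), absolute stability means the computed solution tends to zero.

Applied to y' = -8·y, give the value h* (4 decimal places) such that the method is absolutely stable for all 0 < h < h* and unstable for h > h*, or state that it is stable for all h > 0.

(-4.4000,0); λ=-8 ⇒ h* = (22/5)/8 = 0.5500.

Test eqn y'=λy, z=hλ:
  y_{n+1} = y_n + z·[8/11·y_n + 3/11·y_{n+1}] ⇒ (1 − 3/11z)y_{n+1} = (1 + 8/11z)y_n
  R(z) = (1 + 8/11z)/(1 − 3/11z).

Boundary: |R(x)|=1, x<0.
x=-0.52: |R|=0.5446
R=−1: 1+8/11x = −1+3/11x ⇒ -5/11x=2 ⇒ x=2/(-5/11)=-4.4000
Confirm numerically:
  x=-4.321: |R|=0.98352 <1
  x=-2.060: |R|=0.31898 <1
  x=-1.783: |R|=0.19965 <1
  x=-4.804: |R|=1.07949 >1
  x=-4.586: |R|=1.03756 >1
Interval (-4.4000, 0).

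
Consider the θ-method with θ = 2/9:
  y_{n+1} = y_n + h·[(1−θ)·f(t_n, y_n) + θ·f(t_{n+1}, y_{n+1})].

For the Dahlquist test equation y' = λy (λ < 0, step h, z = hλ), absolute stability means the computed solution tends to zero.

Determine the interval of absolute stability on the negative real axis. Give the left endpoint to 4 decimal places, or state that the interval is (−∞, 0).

Test eqn y'=λy, z=hλ:
  y_{n+1} = y_n + z·[7/9·y_n + 2/9·y_{n+1}] ⇒ (1 − 2/9z)y_{n+1} = (1 + 7/9z)y_n
  ⇒ R(z) = (1 + 7/9z)/(1 − 2/9z).

Need |R(x)|<1, x<0.
x=-1.79: |R|=0.2806
R=−1: 1+7/9x = −1+2/9x ⇒ -5/9x=2 ⇒ x=2/(-5/9)=-3.6000
Confirm numerically:
  x=-3.350: |R|=0.92038 <1
  x=-2.906: |R|=0.76573 <1
  x=-2.680: |R|=0.67967 <1
  x=-1.668: |R|=0.21693 <1
  x=-3.991: |R|=1.11512 >1
  x=-3.781: |R|=1.05464 >1
Stable set (-3.6000, 0).

(-3.6000, 0).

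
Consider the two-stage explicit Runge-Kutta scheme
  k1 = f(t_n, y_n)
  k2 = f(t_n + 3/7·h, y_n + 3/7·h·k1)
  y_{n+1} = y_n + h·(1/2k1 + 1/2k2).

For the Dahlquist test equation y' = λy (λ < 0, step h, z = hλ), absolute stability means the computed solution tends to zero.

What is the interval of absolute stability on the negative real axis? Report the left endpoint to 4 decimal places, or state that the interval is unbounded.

On y'=λy, z=hλ:
  k1=λy_n ⇒ h·k1=z·y_n;  k2=λ(1+3/7z)y_n ⇒ h·k2=z(1+3/7z)y_n
  y_{n+1}/y_n = 1 + 1/2z + 1/2z(1+3/7z) = 1 + z + 3/14z²
  Hence R(z) = 1 + z + 3/14z².

Solve |R(x)|<1 on ℝ⁻.
x=-1: |R|=0.2143
R=1: x+3/14x²=0 ⇒ x=−14/3=-4.6667; min R=1−1/(4·3/14)=-0.1667>−1
Confirm numerically:
  x=-4.279: |R|=0.64454 <1
  x=-4.003: |R|=0.43072 <1
  x=-3.674: |R|=0.21849 <1
  x=-3.656: |R|=0.20821 <1
  x=-4.944: |R|=1.29381 >1
  x=-4.799: |R|=1.13609 >1
  x=-4.705: |R|=1.03865 >1
Stable set (-4.6667, 0).

z∈(-4.6667,0).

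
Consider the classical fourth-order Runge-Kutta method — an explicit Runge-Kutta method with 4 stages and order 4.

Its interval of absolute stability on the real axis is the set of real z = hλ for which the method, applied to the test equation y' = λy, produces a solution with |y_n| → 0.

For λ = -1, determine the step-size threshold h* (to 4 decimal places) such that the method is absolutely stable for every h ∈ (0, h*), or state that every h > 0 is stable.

Set f=λy, z=hλ:
  order 4, 4-stage ⇒ R(z)=1+z+z^2/2+z^3/6+z^4/24
  (e.g. R(-0.76)=0.46954, |R|=0.46954)

Find x<0 with |R(x)|<1.
x=-0.76: |R|=0.4695
|R(-2.92)|=1.2228 |R(-2.74)|=0.9338 |R(-2.09)|=0.3675
Bisect:
  x_lo=-3.1881 |R|=1.7978  x_hi=-0.1180 |R|=0.8887
  mid=-1.65305 |R|=0.27151 →hi
  mid=-2.42059 |R|=0.57568 →hi
  mid=-2.80436 |R|=1.02913 →lo
  mid=-2.61248 |R|=0.76921 →hi
  mid=-2.70842 |R|=0.89015 →hi
  mid=-2.75639 |R|=0.95729 →hi
  mid=-2.78037 |R|=0.99261 →hi
  mid=-2.79237 |R|=1.01072 →lo
  mid=-2.78637 |R|=1.00162 →lo
  mid=-2.78337 |R|=0.99711 →hi
  ...
  [-2.78543,-2.78525] ⇒ x*=-2.7853
Interval (-2.7853, 0).

(-2.7853,0); λ=-1 ⇒ h* = 2.7853.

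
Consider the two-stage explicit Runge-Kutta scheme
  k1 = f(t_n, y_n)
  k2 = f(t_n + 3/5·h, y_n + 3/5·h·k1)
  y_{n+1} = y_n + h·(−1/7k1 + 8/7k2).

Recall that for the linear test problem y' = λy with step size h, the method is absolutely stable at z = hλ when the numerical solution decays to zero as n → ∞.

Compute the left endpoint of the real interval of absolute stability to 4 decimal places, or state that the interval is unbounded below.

left endpoint -1.4583.

Test eqn y'=λy, z=hλ:
  k1=λy_n ⇒ h·k1=z·y_n;  k2=λ(1+3/5z)y_n ⇒ h·k2=z(1+3/5z)y_n
  y_{n+1}/y_n = 1 − 1/7z + 8/7z(1+3/5z) = 1 + z + 24/35z²
  ⇒ R(z) = 1 + z + 24/35z².

Boundary: |R(x)|=1, x<0.
x=-0.3: |R|=0.7617
R=1: x+24/35x²=0 ⇒ x=−35/24=-1.4583; min R=1−1/(4·24/35)=0.6354>−1
Confirm numerically:
  x=-1.268: |R|=0.83451 <1
  x=-1.132: |R|=0.74669 <1
  x=-0.746: |R|=0.63561 <1
  x=-0.736: |R|=0.63545 <1
  x=-1.655: |R|=1.22319 >1
  x=-1.610: |R|=1.16744 >1
  x=-1.580: |R|=1.13182 >1
Interval (-1.4583, 0).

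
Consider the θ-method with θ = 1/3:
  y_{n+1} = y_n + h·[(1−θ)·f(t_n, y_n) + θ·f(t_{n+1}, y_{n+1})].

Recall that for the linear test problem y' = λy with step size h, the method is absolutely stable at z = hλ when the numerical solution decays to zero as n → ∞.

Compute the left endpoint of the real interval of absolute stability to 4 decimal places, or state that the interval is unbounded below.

On y'=λy, z=hλ:
  y_{n+1} = y_n + z·[2/3·y_n + 1/3·y_{n+1}] ⇒ (1 − 1/3z)y_{n+1} = (1 + 2/3z)y_n
  so R(z) = (1 + 2/3z)/(1 − 1/3z).

Boundary: |R(x)|=1, x<0.
x=-0.98: |R|=0.2613
R=−1: 1+2/3x = −1+1/3x ⇒ -1/3x=2 ⇒ x=2/(-1/3)=-6.0000
Confirm numerically:
  x=-5.800: |R|=0.97727 <1
  x=-5.537: |R|=0.94577 <1
  x=-5.504: |R|=0.94167 <1
  x=-6.441: |R|=1.04671 >1
  x=-6.403: |R|=1.04286 >1
  x=-6.367: |R|=1.03918 >1
Interval (-6.0000, 0).

left endpoint -6.0000.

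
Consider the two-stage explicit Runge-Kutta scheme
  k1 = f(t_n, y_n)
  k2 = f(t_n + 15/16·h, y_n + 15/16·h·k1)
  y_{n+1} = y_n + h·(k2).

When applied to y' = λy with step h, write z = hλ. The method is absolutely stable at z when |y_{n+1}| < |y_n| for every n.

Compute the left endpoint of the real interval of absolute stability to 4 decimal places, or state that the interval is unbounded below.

Test eqn y'=λy, z=hλ:
  k1=λy_n ⇒ h·k1=z·y_n;  k2=λ(1+15/16z)y_n ⇒ h·k2=z(1+15/16z)y_n
  y_{n+1}/y_n = 1 + z(1+15/16z) = 1 + z + 15/16z²
  Hence R(z) = 1 + z + 15/16z².

Need |R(x)|<1, x<0.
x=-0.45: |R|=0.7398
R=1: x+15/16x²=0 ⇒ x=−16/15=-1.0667; min R=1−1/(4·15/16)=0.7333>−1
Confirm numerically:
  x=-1.022: |R|=0.95720 <1
  x=-0.724: |R|=0.76741 <1
  x=-1.359: |R|=1.37245 >1
  x=-1.231: |R|=1.18965 >1
Stable set (-1.0667, 0).

z* = -1.0667.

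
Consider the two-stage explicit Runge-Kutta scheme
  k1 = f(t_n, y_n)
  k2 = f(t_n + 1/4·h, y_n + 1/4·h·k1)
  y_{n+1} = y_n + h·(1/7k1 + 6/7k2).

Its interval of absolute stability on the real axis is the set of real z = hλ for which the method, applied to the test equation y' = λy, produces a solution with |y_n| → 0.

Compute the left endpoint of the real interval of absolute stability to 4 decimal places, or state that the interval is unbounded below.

left endpoint -4.6667.

On y'=λy, z=hλ:
  k1=λy_n ⇒ h·k1=z·y_n;  k2=λ(1+1/4z)y_n ⇒ h·k2=z(1+1/4z)y_n
  y_{n+1}/y_n = 1 + 1/7z + 6/7z(1+1/4z) = 1 + z + 3/14z²
  Hence R(z) = 1 + z + 3/14z².

Find x<0 with |R(x)|<1.
x=-0.37: |R|=0.6593
R=1: x+3/14x²=0 ⇒ x=−14/3=-4.6667; min R=1−1/(4·3/14)=-0.1667>−1
Confirm numerically:
  x=-4.198: |R|=0.57840 <1
  x=-4.105: |R|=0.50593 <1
  x=-3.067: |R|=0.05132 <1
  x=-2.471: |R|=0.16261 <1
  x=-4.925: |R|=1.27263 >1
  x=-4.896: |R|=1.24060 >1
  x=-4.801: |R|=1.13820 >1
Interval (-4.6667, 0).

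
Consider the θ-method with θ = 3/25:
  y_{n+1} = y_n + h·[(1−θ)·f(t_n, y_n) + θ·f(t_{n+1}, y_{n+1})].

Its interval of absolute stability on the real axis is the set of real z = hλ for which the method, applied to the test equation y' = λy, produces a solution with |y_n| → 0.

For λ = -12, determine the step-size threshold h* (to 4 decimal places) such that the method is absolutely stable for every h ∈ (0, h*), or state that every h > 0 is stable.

(-2.6316,0); λ=-12 ⇒ h* = (50/19)/12 = 0.2193.

With y'=λy (z=hλ):
  y_{n+1} = y_n + z·[22/25·y_n + 3/25·y_{n+1}] ⇒ (1 − 3/25z)y_{n+1} = (1 + 22/25z)y_n
  ⇒ R(z) = (1 + 22/25z)/(1 − 3/25z).

Solve |R(x)|<1 on ℝ⁻.
x=-1.62: |R|=0.3563
R=−1: 1+22/25x = −1+3/25x ⇒ -19/25x=2 ⇒ x=2/(-19/25)=-2.6316
Confirm numerically:
  x=-1.855: |R|=0.51726 <1
  x=-1.555: |R|=0.31047 <1
  x=-1.271: |R|=0.10280 <1
  x=-1.241: |R|=0.08014 <1
  x=-3.086: |R|=1.25203 >1
  x=-3.070: |R|=1.24350 >1
  x=-3.054: |R|=1.23494 >1
So |R|<1 on (-2.6316, 0).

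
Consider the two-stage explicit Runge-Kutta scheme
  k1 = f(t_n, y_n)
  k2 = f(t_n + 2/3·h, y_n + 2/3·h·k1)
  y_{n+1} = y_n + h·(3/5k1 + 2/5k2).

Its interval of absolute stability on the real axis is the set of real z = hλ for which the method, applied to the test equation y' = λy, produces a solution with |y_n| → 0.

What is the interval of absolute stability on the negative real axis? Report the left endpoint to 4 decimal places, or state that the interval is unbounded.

Test eqn y'=λy, z=hλ:
  k1=λy_n ⇒ h·k1=z·y_n;  k2=λ(1+2/3z)y_n ⇒ h·k2=z(1+2/3z)y_n
  y_{n+1}/y_n = 1 + 3/5z + 2/5z(1+2/3z) = 1 + z + 4/15z²
  ⇒ R(z) = 1 + z + 4/15z².

Boundary: |R(x)|=1, x<0.
x=-1.59: |R|=0.0842
R=1: x+4/15x²=0 ⇒ x=−15/4=-3.7500; min R=1−1/(4·4/15)=0.0625>−1
Confirm numerically:
  x=-3.377: |R|=0.66410 <1
  x=-2.769: |R|=0.27563 <1
  x=-2.425: |R|=0.14317 <1
  x=-4.112: |R|=1.39695 >1
  x=-3.886: |R|=1.14093 >1
  x=-3.777: |R|=1.02719 >1
Stable set (-3.7500, 0).

z∈(-3.7500,0).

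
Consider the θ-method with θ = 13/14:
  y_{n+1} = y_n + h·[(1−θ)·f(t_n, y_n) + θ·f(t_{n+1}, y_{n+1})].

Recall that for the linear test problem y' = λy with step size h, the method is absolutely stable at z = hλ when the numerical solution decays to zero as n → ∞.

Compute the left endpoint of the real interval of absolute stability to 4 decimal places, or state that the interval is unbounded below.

interval (−∞, 0).

Test eqn y'=λy, z=hλ:
  y_{n+1} = y_n + z·[1/14·y_n + 13/14·y_{n+1}] ⇒ (1 − 13/14z)y_{n+1} = (1 + 1/14z)y_n
  so R(z) = (1 + 1/14z)/(1 − 13/14z).

Find x<0 with |R(x)|<1.
x=-1.15: |R|=0.4439
x=-2: |R|=0.3000
x=-10: |R|=0.0278
x=-100: |R|=0.0654
θ=13/14≥1/2 ⇒ |1+1/14x|<|1−13/14x| ∀x<0 ⇒ unbounded interval.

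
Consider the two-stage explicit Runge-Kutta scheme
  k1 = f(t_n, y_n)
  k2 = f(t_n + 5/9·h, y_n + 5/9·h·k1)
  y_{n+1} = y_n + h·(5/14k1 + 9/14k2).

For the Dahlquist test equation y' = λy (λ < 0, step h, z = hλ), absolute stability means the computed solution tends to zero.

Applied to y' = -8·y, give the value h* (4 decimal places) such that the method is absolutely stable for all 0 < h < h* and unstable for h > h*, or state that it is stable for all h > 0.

On y'=λy, z=hλ:
  k1=λy_n ⇒ h·k1=z·y_n;  k2=λ(1+5/9z)y_n ⇒ h·k2=z(1+5/9z)y_n
  y_{n+1}/y_n = 1 + 5/14z + 9/14z(1+5/9z) = 1 + z + 5/14z²
  Hence R(z) = 1 + z + 5/14z².

Find x<0 with |R(x)|<1.
x=-1.36: |R|=0.3006
R=1: x+5/14x²=0 ⇒ x=−14/5=-2.8000; min R=1−1/(4·5/14)=0.3000>−1
Confirm numerically:
  x=-2.567: |R|=0.78639 <1
  x=-1.933: |R|=0.40146 <1
  x=-1.475: |R|=0.30201 <1
  x=-3.345: |R|=1.65108 >1
  x=-3.329: |R|=1.62894 >1
Stable set (-2.8000, 0).

(-2.8000,0); λ=-8 ⇒ h* = (14/5)/8 = 0.3500.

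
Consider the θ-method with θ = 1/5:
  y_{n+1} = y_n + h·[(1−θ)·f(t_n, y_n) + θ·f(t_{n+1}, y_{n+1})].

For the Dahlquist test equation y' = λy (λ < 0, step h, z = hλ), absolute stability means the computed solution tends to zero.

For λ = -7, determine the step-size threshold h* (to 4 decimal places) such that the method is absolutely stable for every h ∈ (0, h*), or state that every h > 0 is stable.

Test eqn y'=λy, z=hλ:
  y_{n+1} = y_n + z·[4/5·y_n + 1/5·y_{n+1}] ⇒ (1 − 1/5z)y_{n+1} = (1 + 4/5z)y_n
  Hence R(z) = (1 + 4/5z)/(1 − 1/5z).

Need |R(x)|<1, x<0.
x=-1.4: |R|=0.0937
R=−1: 1+4/5x = −1+1/5x ⇒ -3/5x=2 ⇒ x=2/(-3/5)=-3.3333
Confirm numerically:
  x=-3.222: |R|=0.95938 <1
  x=-3.120: |R|=0.92118 <1
  x=-2.056: |R|=0.45692 <1
  x=-1.406: |R|=0.09741 <1
  x=-3.676: |R|=1.11849 >1
  x=-3.568: |R|=1.08217 >1
Interval (-3.3333, 0).

(-3.3333,0); λ=-7 ⇒ h* = (10/3)/7 = 0.4762.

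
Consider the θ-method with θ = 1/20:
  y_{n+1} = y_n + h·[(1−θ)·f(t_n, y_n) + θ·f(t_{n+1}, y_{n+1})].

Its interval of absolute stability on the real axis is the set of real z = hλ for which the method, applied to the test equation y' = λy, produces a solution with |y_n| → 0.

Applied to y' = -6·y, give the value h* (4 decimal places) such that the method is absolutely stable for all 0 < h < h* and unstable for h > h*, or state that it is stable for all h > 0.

On y'=λy, z=hλ:
  y_{n+1} = y_n + z·[19/20·y_n + 1/20·y_{n+1}] ⇒ (1 − 1/20z)y_{n+1} = (1 + 19/20z)y_n
  so R(z) = (1 + 19/20z)/(1 − 1/20z).

Find x<0 with |R(x)|<1.
x=-1.55: |R|=0.4385
R=−1: 1+19/20x = −1+1/20x ⇒ -9/10x=2 ⇒ x=2/(-9/10)=-2.2222
Confirm numerically:
  x=-2.186: |R|=0.97061 <1
  x=-2.105: |R|=0.90455 <1
  x=-1.490: |R|=0.38669 <1
  x=-0.955: |R|=0.08852 <1
  x=-2.494: |R|=1.21748 >1
  x=-2.367: |R|=1.11651 >1
Stable set (-2.2222, 0).

(-2.2222,0); λ=-6 ⇒ h* = (20/9)/6 = 0.3704.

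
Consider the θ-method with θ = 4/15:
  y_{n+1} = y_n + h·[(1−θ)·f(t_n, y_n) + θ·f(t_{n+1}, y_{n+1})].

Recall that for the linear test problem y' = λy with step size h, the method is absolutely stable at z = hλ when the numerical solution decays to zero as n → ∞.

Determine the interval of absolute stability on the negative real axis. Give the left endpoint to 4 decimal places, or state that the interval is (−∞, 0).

Test eqn y'=λy, z=hλ:
  y_{n+1} = y_n + z·[11/15·y_n + 4/15·y_{n+1}] ⇒ (1 − 4/15z)y_{n+1} = (1 + 11/15z)y_n
  Hence R(z) = (1 + 11/15z)/(1 − 4/15z).

Solve |R(x)|<1 on ℝ⁻.
x=-1.72: |R|=0.1792
R=−1: 1+11/15x = −1+4/15x ⇒ -7/15x=2 ⇒ x=2/(-7/15)=-4.2857
Confirm numerically:
  x=-3.877: |R|=0.90622 <1
  x=-2.163: |R|=0.37177 <1
  x=-1.914: |R|=0.26721 <1
  x=-4.753: |R|=1.09617 >1
  x=-4.719: |R|=1.08953 >1
Stable set (-4.2857, 0).

z∈(-4.2857,0).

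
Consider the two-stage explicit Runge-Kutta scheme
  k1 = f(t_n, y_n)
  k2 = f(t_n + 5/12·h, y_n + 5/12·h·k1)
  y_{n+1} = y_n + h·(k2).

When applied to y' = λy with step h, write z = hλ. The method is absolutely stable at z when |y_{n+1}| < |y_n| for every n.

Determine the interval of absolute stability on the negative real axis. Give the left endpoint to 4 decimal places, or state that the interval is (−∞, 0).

(-2.4000, 0).

Set f=λy, z=hλ:
  k1=λy_n ⇒ h·k1=z·y_n;  k2=λ(1+5/12z)y_n ⇒ h·k2=z(1+5/12z)y_n
  y_{n+1}/y_n = 1 + z(1+5/12z) = 1 + z + 5/12z²
  Hence R(z) = 1 + z + 5/12z².

Need |R(x)|<1, x<0.
x=-1.65: |R|=0.4844
R=1: x+5/12x²=0 ⇒ x=−12/5=-2.4000; min R=1−1/(4·5/12)=0.4000>−1
Confirm numerically:
  x=-2.343: |R|=0.94435 <1
  x=-1.959: |R|=0.64003 <1
  x=-1.677: |R|=0.49480 <1
  x=-1.451: |R|=0.42625 <1
  x=-2.922: |R|=1.63553 >1
  x=-2.607: |R|=1.22485 >1
So |R|<1 on (-2.4000, 0).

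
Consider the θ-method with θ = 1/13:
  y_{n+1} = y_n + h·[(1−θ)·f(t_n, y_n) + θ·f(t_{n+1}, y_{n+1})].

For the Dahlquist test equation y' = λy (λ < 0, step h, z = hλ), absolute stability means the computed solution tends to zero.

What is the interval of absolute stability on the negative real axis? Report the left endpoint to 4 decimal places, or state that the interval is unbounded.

(-2.3636, 0).

Set f=λy, z=hλ:
  y_{n+1} = y_n + z·[12/13·y_n + 1/13·y_{n+1}] ⇒ (1 − 1/13z)y_{n+1} = (1 + 12/13z)y_n
  R(z) = (1 + 12/13z)/(1 − 1/13z).

Need |R(x)|<1, x<0.
x=-0.63: |R|=0.3991
R=−1: 1+12/13x = −1+1/13x ⇒ -11/13x=2 ⇒ x=2/(-11/13)=-2.3636
Confirm numerically:
  x=-2.063: |R|=0.78046 <1
  x=-1.786: |R|=0.57027 <1
  x=-1.205: |R|=0.10278 <1
  x=-2.727: |R|=1.25415 >1
  x=-2.561: |R|=1.13952 >1
  x=-2.516: |R|=1.10802 >1
Interval (-2.3636, 0).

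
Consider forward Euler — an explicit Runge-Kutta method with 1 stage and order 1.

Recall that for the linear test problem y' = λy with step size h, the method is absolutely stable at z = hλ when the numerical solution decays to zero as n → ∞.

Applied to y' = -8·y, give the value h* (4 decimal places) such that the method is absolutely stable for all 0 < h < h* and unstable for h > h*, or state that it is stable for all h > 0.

Set f=λy, z=hλ:
  order 1, 1-stage ⇒ R(z)=1+z
  (e.g. R(-1.49)=-0.49000, |R|=0.49000)

Need |R(x)|<1, x<0.
x=-1.49: |R|=0.4900
|R(-2.06)|=1.0600 |R(-1.7)|=0.7000 |R(-1.59)|=0.5900
Bisect:
  x_lo=-2.7814 |R|=1.7814  x_hi=-0.2667 |R|=0.7333
  mid=-1.52402 |R|=0.52402 →hi
  mid=-2.15271 |R|=1.15271 →lo
  mid=-1.83837 |R|=0.83837 →hi
  mid=-1.99554 |R|=0.99554 →hi
  mid=-2.07412 |R|=1.07412 →lo
  mid=-2.03483 |R|=1.03483 →lo
  mid=-2.01518 |R|=1.01518 →lo
  mid=-2.00536 |R|=1.00536 →lo
  mid=-2.00045 |R|=1.00045 →lo
  ...
  [-2.00014,-1.99999] ⇒ x*=-2.0000
Stable set (-2.0000, 0).

(-2.0000,0); λ=-8 ⇒ h* = 0.2500.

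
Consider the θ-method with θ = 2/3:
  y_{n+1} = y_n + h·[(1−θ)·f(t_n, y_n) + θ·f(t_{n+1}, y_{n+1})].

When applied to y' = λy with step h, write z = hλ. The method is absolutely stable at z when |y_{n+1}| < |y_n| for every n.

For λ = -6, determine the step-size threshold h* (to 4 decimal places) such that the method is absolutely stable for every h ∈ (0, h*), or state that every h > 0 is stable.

interval (−∞, 0). Any h>0 works for λ=-6.

With y'=λy (z=hλ):
  y_{n+1} = y_n + z·[1/3·y_n + 2/3·y_{n+1}] ⇒ (1 − 2/3z)y_{n+1} = (1 + 1/3z)y_n
  ⇒ R(z) = (1 + 1/3z)/(1 − 2/3z).

Solve |R(x)|<1 on ℝ⁻.
x=-1.04: |R|=0.3858
x=-2: |R|=0.1429
x=-10: |R|=0.3043
x=-100: |R|=0.4778
θ=2/3≥1/2 ⇒ |1+1/3x|<|1−2/3x| ∀x<0 ⇒ stable on all of ℝ⁻.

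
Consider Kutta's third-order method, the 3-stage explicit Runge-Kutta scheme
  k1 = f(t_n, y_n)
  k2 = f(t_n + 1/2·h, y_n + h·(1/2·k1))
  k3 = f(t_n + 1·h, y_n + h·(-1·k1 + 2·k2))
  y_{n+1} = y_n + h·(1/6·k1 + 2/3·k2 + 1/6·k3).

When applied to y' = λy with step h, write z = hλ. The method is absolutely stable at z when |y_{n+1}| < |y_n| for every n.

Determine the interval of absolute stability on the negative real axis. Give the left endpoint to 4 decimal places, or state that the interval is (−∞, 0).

z∈(-2.5127,0).

Set f=λy, z=hλ:
  order 3, 3-stage ⇒ R(z)=1+z+z^2/2+z^3/6
  (e.g. R(-1.19)=0.23719, |R|=0.23719)

Find x<0 with |R(x)|<1.
x=-1.19: |R|=0.2372
|R(-2.74)|=1.4147 |R(-0.91)|=0.3785 |R(-0.72)|=0.4770
Bisect:
  x_lo=-3.3105 |R|=2.8776  x_hi=-0.3146 |R|=0.7297
  mid=-1.81252 |R|=0.16233 →hi
  mid=-2.56150 |R|=1.08197 →lo
  mid=-2.18701 |R|=0.53892 →hi
  mid=-2.37425 |R|=0.78635 →hi
  mid=-2.46787 |R|=0.92773 →hi
  mid=-2.51468 |R|=1.00319 →lo
  mid=-2.49128 |R|=0.96505 →hi
  ...
  [-2.51286,-2.51267] ⇒ x*=-2.5127
Interval (-2.5127, 0).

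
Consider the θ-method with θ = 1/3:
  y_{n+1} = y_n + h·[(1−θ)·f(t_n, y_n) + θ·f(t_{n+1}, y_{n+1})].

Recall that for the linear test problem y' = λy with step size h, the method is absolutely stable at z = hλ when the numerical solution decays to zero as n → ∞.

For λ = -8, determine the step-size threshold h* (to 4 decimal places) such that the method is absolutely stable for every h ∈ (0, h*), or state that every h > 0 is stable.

(-6.0000,0); λ=-8 ⇒ h* = (6)/8 = 0.7500.

With y'=λy (z=hλ):
  y_{n+1} = y_n + z·[2/3·y_n + 1/3·y_{n+1}] ⇒ (1 − 1/3z)y_{n+1} = (1 + 2/3z)y_n
  R(z) = (1 + 2/3z)/(1 − 1/3z).

Boundary: |R(x)|=1, x<0.
x=-0.43: |R|=0.6239
R=−1: 1+2/3x = −1+1/3x ⇒ -1/3x=2 ⇒ x=2/(-1/3)=-6.0000
Confirm numerically:
  x=-5.091: |R|=0.88765 <1
  x=-4.840: |R|=0.85204 <1
  x=-3.806: |R|=0.67764 <1
  x=-2.406: |R|=0.33518 <1
  x=-6.566: |R|=1.05917 >1
  x=-6.103: |R|=1.01131 >1
  x=-6.092: |R|=1.01012 >1
Stable set (-6.0000, 0).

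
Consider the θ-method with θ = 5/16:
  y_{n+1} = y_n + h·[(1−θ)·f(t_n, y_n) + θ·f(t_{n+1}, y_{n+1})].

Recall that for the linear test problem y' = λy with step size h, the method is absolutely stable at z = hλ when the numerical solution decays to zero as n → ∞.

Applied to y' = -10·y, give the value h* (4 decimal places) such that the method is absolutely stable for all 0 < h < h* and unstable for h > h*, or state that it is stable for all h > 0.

(-5.3333,0); λ=-10 ⇒ h* = (16/3)/10 = 0.5333.

With y'=λy (z=hλ):
  y_{n+1} = y_n + z·[11/16·y_n + 5/16·y_{n+1}] ⇒ (1 − 5/16z)y_{n+1} = (1 + 11/16z)y_n
  ⇒ R(z) = (1 + 11/16z)/(1 − 5/16z).

Solve |R(x)|<1 on ℝ⁻.
x=-0.43: |R|=0.6209
R=−1: 1+11/16x = −1+5/16x ⇒ -3/8x=2 ⇒ x=2/(-3/8)=-5.3333
Confirm numerically:
  x=-4.013: |R|=0.78034 <1
  x=-3.988: |R|=0.77540 <1
  x=-3.818: |R|=0.74089 <1
  x=-3.263: |R|=0.61560 <1
  x=-5.489: |R|=1.02150 >1
  x=-5.398: |R|=1.00903 >1
Interval (-5.3333, 0).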